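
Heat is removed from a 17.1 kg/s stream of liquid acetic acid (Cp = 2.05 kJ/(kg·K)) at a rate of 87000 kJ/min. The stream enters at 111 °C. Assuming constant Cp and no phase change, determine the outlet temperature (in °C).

T_out = 69.6 °C

Q = 87000 kJ/min = 1450 kJ/s
ΔT = Q/(ṁ·Cp) = 1450/(17.1×2.05) = 41.364 K
T_out = 111 − 41.364 = 69.636 °C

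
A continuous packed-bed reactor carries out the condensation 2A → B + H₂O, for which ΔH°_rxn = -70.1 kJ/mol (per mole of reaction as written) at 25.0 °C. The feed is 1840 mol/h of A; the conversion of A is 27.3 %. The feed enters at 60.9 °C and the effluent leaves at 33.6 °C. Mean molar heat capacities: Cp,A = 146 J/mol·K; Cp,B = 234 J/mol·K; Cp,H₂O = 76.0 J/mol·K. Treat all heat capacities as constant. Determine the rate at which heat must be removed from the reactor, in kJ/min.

Q_out = 415 kJ/min

Extent of reaction ξ = 0.273 × 1840 / 2 = 251.16 mol/h
Reaction term: ξ·ΔH°_rxn = 251.16 × -70.1 = -17606 kJ/h
Sensible, feed 60.9→25 °C: -9644.2 kJ/h
Outlet flows (mol/h): A 1337.7, B 251.16, H₂O 251.16
Sensible, products 25→33.6 °C: 2349.2 kJ/h
Q = ΔH = -24901 kJ/h = -6.917 kW
Heat removed = 415.02 kJ/min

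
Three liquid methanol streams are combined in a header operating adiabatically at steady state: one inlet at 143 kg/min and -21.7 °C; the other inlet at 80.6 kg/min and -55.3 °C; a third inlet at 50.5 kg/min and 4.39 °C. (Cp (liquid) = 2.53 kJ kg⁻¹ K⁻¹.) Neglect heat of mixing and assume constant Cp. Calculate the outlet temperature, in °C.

Energy balance with Q = 0: Σ ṁᵢCp,ᵢ(T_out − Tᵢ) = 0
Σ ṁᵢCp,ᵢTᵢ = 143×2.53×-21.7 + 80.6×2.53×-55.3 + 50.5×2.53×4.39 = -18567
Σ ṁᵢCp,ᵢ = 143×2.53 + 80.6×2.53 + 50.5×2.53 = 693.47
T_out = -18567 / 693.47 = -26.773 °C

T_out = -26.8 °C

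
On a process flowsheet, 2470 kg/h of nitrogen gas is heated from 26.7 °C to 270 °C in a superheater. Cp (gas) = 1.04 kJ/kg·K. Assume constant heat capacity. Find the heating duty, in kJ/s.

Q = ṁ·Cp·ΔT = 2470 × 1.04 × (270 − 26.7) = 624990 kJ/h
Converting: 624990 / 3600 s = 173.61 kW

Q = 174 kJ/s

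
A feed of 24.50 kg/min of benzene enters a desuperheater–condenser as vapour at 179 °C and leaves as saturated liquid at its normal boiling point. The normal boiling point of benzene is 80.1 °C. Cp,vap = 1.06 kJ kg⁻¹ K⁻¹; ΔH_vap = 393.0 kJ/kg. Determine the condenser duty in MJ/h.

Q_c = 732 MJ/h

vapour 179→80.1 °C: -104.83 kJ/kg
condensation at 80.1 °C: -393 kJ/kg
Δh = -104.83 + -393 = -497.83 kJ/kg
Q = ṁ·Δh = 24.50 kg/min × -497.83 kJ/kg = -12197 kJ/min
|Q| = 203.28 kW = 731.82 MJ/h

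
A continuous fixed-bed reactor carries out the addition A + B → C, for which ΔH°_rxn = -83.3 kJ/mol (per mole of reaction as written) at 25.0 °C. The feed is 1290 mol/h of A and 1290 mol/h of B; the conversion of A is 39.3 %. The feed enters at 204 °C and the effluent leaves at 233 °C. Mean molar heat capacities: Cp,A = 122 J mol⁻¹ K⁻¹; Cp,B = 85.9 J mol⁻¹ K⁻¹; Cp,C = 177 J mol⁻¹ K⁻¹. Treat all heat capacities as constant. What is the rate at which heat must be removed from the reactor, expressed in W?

Q_out = 10500 W

Extent of reaction ξ = 0.393 × 1290 = 506.97 mol/h
Reaction term: ξ·ΔH°_rxn = 506.97 × -83.3 = -42231 kJ/h
Sensible, feed 204→25 °C: -48006 kJ/h
Outlet flows (mol/h): A 783.03, B 783.03, C 506.97
Sensible, products 25→233 °C: 52525 kJ/h
Q = ΔH = -37711 kJ/h = -10.475 kW
Heat removed = 10475 W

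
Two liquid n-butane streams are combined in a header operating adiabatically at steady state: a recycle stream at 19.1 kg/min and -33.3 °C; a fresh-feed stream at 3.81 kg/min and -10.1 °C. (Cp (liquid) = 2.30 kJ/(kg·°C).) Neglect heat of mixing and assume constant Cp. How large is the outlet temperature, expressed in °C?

No heat crosses the boundary, so H_out = H_in.
T_out = Σ ṁᵢCp,ᵢTᵢ / Σ ṁᵢCp,ᵢ
      = -1551.4 / 52.693 = -29.442 °C

T_out = -29.4 °C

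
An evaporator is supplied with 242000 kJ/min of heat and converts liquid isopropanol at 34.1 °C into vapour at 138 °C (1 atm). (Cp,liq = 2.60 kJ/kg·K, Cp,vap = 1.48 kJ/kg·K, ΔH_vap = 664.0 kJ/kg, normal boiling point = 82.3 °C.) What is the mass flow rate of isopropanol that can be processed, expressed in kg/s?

Δh = 2.60×(82.3−34.1) + 664.0 + 1.48×(138−82.3) = 871.76 kJ/kg
Q = 242000 kJ/min = 4033.3 kJ/s = 4033.3 kJ/s
ṁ = Q/Δh = 4033.3 / 871.76 = 4.6267 kg/s

ṁ = 4.63 kg/s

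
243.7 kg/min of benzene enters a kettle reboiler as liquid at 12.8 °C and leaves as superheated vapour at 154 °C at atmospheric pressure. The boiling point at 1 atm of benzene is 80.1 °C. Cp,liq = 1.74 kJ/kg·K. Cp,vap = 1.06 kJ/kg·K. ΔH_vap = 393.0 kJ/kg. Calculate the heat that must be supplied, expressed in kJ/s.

Q = 2390 kJ/s

liquid 12.8→80.1 °C: 117.1 kJ/kg
vaporisation at 80.1 °C: 393 kJ/kg
vapour 80.1→154 °C: 78.334 kJ/kg
Δh = 117.1 + 393 + 78.334 = 588.44 kJ/kg
Q = ṁ·Δh = 243.7 kg/min × 588.44 kJ/kg = 143400 kJ/min
|Q| = 2390 kW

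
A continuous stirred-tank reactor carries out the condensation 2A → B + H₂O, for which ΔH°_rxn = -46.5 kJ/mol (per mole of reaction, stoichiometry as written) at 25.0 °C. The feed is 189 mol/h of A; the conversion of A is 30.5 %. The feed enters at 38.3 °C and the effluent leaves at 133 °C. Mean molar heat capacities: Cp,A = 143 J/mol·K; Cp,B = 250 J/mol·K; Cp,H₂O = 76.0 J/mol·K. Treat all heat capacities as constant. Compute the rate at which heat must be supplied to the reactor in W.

Q_in = 373 W

Extent of reaction ξ = 0.305 × 189 / 2 = 28.822 mol/h
Reaction term: ξ·ΔH°_rxn = 28.822 × -46.5 = -1340.2 kJ/h
Sensible, feed 38.3→25 °C: -359.46 kJ/h
Outlet flows (mol/h): A 131.36, B 28.822, H₂O 28.822
Sensible, products 25→133 °C: 3043.4 kJ/h
Q = ΔH = 1343.7 kJ/h = 0.37326 kW
Heat supplied = 373.26 W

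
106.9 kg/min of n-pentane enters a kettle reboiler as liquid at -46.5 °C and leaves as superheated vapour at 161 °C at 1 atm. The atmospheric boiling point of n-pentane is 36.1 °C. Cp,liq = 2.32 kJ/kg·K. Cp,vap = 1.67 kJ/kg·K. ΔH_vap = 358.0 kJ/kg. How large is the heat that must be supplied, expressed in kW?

Q = 1350 kW

liquid -46.5→36.1 °C: 191.63 kJ/kg
vaporisation at 36.1 °C: 358 kJ/kg
vapour 36.1→161 °C: 208.58 kJ/kg
Δh = 191.63 + 358 + 208.58 = 758.21 kJ/kg
Q = ṁ·Δh = 106.9 kg/min × 758.21 kJ/kg = 81053 kJ/min
|Q| = 1350.9 kW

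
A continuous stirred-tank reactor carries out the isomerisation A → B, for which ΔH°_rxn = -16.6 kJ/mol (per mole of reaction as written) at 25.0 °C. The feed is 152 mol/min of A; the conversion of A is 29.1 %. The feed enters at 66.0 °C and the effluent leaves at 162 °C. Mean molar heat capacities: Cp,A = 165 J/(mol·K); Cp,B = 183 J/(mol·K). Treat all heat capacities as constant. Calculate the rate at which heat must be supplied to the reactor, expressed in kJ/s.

Extent of reaction ξ = 0.291 × 152 = 44.232 mol/min
Reaction term: ξ·ΔH°_rxn = 44.232 × -16.6 = -734.25 kJ/min
Sensible, feed 66.0→25 °C: -1028.3 kJ/min
Outlet flows (mol/min): A 107.77, B 44.232
Sensible, products 25→162 °C: 3545 kJ/min
Q = ΔH = 1782.5 kJ/min = 29.708 kW
Heat supplied = 29.708 kJ/s

Q_in = 29.7 kJ/s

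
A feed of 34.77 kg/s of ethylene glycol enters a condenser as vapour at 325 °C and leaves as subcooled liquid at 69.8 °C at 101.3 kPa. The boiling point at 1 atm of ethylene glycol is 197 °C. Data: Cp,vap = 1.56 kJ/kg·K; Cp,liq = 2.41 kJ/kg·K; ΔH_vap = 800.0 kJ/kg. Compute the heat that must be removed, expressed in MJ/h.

vapour 325→197 °C: -199.68 kJ/kg
condensation at 197 °C: -800 kJ/kg
liquid 197→69.8 °C: -306.55 kJ/kg
Δh = -199.68 + -800 + -306.55 = -1306.2 kJ/kg
Q = ṁ·Δh = 34.77 kg/s × -1306.2 kJ/kg = -45418 kJ/s
|Q| = 45418 kW = 163500 MJ/h

Q_c = 164000 MJ/h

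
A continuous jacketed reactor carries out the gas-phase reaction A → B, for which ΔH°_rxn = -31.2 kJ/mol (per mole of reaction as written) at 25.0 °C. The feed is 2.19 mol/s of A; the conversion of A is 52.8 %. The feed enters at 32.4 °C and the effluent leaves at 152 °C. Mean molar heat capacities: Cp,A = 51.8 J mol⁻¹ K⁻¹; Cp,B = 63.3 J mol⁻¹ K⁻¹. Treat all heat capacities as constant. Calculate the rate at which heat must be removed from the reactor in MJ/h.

Q_out = 75.0 MJ/h

Extent of reaction ξ = 0.528 × 2.19 = 1.1563 mol/s
Reaction term: ξ·ΔH°_rxn = 1.1563 × -31.2 = -36.077 kJ/s
Sensible, feed 32.4→25 °C: -0.83947 kJ/s
Outlet flows (mol/s): A 1.0337, B 1.1563
Sensible, products 25→152 °C: 16.096 kJ/s
Q = ΔH = -20.821 kJ/s = -20.821 kW
Heat removed = 74.955 MJ/h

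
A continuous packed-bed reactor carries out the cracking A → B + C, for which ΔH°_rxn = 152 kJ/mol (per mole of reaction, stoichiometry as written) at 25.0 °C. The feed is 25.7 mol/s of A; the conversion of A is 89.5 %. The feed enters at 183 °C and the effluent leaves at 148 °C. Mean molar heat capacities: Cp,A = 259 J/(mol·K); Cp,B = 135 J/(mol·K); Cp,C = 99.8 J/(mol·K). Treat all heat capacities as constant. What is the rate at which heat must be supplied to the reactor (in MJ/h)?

Q_in = 11500 MJ/h

Extent of reaction ξ = 0.895 × 25.7 = 23.002 mol/s
Reaction term: ξ·ΔH°_rxn = 23.002 × 152 = 3496.2 kJ/s
Sensible, feed 183→25 °C: -1051.7 kJ/s
Outlet flows (mol/s): A 2.6985, B 23.002, C 23.002
Sensible, products 25→148 °C: 750.26 kJ/s
Q = ΔH = 3194.8 kJ/s = 3194.8 kW
Heat supplied = 11501 MJ/h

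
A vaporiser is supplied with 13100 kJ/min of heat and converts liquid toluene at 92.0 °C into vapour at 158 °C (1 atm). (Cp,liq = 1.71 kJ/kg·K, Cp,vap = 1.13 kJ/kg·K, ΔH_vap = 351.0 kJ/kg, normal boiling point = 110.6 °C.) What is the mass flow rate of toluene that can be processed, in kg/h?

Δh = 1.71×(110.6−92.0) + 351.0 + 1.13×(158−110.6) = 436.37 kJ/kg
Q = 13100 kJ/min = 218.33 kJ/s = 786000 kJ/h
ṁ = Q/Δh = 786000 / 436.37 = 1801.2 kg/h

ṁ = 1800 kg/h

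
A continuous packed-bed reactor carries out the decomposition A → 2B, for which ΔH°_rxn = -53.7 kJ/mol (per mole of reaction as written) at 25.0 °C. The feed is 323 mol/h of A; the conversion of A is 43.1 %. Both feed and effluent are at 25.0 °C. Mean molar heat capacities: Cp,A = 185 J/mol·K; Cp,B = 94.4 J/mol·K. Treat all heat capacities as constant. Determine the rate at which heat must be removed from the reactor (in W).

Extent of reaction ξ = 0.431 × 323 = 139.21 mol/h
Reaction term: ξ·ΔH°_rxn = 139.21 × -53.7 = -7475.7 kJ/h
Q = ΔH = -7475.7 kJ/h = -2.0766 kW
Heat removed = 2076.6 W

Q_out = 2080 W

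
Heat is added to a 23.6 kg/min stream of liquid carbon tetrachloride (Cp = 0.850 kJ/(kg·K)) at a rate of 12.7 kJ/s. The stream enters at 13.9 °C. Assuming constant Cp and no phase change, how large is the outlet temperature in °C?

T_out = 51.9 °C

Q = 12.7 kJ/s = 762 kJ/min
ΔT = Q/(ṁ·Cp) = 762/(23.6×0.850) = 37.986 K
T_out = 13.9 + 37.986 = 51.886 °C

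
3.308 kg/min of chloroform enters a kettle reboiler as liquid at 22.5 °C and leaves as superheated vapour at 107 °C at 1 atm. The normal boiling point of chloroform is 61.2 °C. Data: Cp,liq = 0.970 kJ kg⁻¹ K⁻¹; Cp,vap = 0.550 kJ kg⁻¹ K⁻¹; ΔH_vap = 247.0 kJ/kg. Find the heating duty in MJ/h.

Q = 61.5 MJ/h

liquid 22.5→61.2 °C: 37.539 kJ/kg
vaporisation at 61.2 °C: 247 kJ/kg
vapour 61.2→107 °C: 25.19 kJ/kg
Δh = 37.539 + 247 + 25.19 = 309.73 kJ/kg
Q = ṁ·Δh = 3.308 kg/min × 309.73 kJ/kg = 1024.6 kJ/min
|Q| = 17.076 kW = 61.475 MJ/h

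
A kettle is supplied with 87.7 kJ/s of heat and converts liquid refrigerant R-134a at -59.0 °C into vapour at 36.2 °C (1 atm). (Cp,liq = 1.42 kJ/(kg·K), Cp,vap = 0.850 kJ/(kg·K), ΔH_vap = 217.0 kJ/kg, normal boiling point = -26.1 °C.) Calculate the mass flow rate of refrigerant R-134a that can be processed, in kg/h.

ṁ = 997 kg/h

Δh = 1.42×(-26.1−-59.0) + 217.0 + 0.850×(36.2−-26.1) = 316.67 kJ/kg
Q = 87.7 kJ/s = 87.7 kJ/s = 315720 kJ/h
ṁ = Q/Δh = 315720 / 316.67 = 996.99 kg/h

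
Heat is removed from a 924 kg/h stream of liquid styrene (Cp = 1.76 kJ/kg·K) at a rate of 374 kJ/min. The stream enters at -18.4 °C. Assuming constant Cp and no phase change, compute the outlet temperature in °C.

Q = 374 kJ/min = 22440 kJ/h
ΔT = Q/(ṁ·Cp) = 22440/(924×1.76) = 13.799 K
T_out = -18.4 − 13.799 = -32.199 °C

T_out = -32.2 °C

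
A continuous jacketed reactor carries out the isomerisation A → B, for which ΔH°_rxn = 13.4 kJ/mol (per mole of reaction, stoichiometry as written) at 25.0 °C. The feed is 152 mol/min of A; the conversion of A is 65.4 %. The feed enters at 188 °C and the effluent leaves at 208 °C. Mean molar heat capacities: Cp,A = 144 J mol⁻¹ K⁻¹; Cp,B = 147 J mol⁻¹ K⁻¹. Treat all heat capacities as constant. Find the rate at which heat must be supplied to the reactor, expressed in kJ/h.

Extent of reaction ξ = 0.654 × 152 = 99.408 mol/min
Reaction term: ξ·ΔH°_rxn = 99.408 × 13.4 = 1332.1 kJ/min
Sensible, feed 188→25 °C: -3567.7 kJ/min
Outlet flows (mol/min): A 52.592, B 99.408
Sensible, products 25→208 °C: 4060.1 kJ/min
Q = ΔH = 1824.4 kJ/min = 30.407 kW
Heat supplied = 109460 kJ/h

Q_in = 109000 kJ/h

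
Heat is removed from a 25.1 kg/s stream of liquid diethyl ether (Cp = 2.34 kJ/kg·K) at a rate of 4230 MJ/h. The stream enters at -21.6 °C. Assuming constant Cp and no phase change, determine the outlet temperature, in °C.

Q = 4230 MJ/h = 1175 kJ/s
ΔT = Q/(ṁ·Cp) = 1175/(25.1×2.34) = 20.005 K
T_out = -21.6 − 20.005 = -41.605 °C

T_out = -41.6 °C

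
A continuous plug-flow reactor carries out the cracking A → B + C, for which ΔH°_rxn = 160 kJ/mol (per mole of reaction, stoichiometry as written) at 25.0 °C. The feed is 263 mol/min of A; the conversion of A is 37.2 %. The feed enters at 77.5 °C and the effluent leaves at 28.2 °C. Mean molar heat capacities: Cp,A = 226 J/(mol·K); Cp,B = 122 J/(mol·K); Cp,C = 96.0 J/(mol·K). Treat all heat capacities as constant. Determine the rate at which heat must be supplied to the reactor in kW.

Q_in = 212 kW

Extent of reaction ξ = 0.372 × 263 = 97.836 mol/min
Reaction term: ξ·ΔH°_rxn = 97.836 × 160 = 15654 kJ/min
Sensible, feed 77.5→25 °C: -3120.5 kJ/min
Outlet flows (mol/min): A 165.16, B 97.836, C 97.836
Sensible, products 25→28.2 °C: 187.7 kJ/min
Q = ΔH = 12721 kJ/min = 212.02 kW
Heat supplied = 212.02 kW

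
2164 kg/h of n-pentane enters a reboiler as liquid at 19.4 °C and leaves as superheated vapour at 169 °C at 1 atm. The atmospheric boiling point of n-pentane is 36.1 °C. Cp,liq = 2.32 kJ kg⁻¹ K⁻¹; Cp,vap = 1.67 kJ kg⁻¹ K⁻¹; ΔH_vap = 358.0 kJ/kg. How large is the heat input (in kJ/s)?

liquid 19.4→36.1 °C: 38.744 kJ/kg
vaporisation at 36.1 °C: 358 kJ/kg
vapour 36.1→169 °C: 221.94 kJ/kg
Δh = 38.744 + 358 + 221.94 = 618.69 kJ/kg
Q = ṁ·Δh = 2164 kg/h × 618.69 kJ/kg = 1.3388e+06 kJ/h
|Q| = 371.9 kW

Q = 372 kJ/s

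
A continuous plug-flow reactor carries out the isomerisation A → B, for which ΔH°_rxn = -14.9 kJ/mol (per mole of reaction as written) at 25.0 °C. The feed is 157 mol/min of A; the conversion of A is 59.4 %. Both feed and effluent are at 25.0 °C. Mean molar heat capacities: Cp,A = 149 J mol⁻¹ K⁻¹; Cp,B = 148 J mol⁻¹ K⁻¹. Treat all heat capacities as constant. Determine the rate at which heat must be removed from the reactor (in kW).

Q_out = 23.2 kW

Extent of reaction ξ = 0.594 × 157 = 93.258 mol/min
Reaction term: ξ·ΔH°_rxn = 93.258 × -14.9 = -1389.5 kJ/min
Q = ΔH = -1389.5 kJ/min = -23.159 kW
Heat removed = 23.159 kW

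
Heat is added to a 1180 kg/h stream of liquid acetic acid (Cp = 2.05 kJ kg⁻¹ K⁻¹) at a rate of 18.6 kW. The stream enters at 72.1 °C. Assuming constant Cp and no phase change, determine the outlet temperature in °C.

T_out = 99.8 °C

Q = 18.6 kW = 66960 kJ/h
ΔT = Q/(ṁ·Cp) = 66960/(1180×2.05) = 27.681 K
T_out = 72.1 + 27.681 = 99.781 °C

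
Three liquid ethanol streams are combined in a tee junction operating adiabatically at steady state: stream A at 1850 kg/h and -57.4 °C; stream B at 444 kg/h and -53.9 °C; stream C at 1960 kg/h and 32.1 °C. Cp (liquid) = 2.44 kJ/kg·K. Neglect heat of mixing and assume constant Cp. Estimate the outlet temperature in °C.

T_out = -15.8 °C

No heat crosses the boundary, so H_out = H_in.
T_out = Σ ṁᵢCp,ᵢTᵢ / Σ ṁᵢCp,ᵢ
      = -163980 / 10380 = -15.798 °C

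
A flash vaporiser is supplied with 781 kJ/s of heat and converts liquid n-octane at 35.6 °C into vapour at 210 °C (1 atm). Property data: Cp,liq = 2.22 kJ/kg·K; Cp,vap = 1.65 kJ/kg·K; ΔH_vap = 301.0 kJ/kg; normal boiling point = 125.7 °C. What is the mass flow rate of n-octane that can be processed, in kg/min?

ṁ = 73.2 kg/min

Δh = 2.22×(125.7−35.6) + 301.0 + 1.65×(210−125.7) = 640.12 kJ/kg
Q = 781 kJ/s = 781 kJ/s = 46860 kJ/min
ṁ = Q/Δh = 46860 / 640.12 = 73.205 kg/min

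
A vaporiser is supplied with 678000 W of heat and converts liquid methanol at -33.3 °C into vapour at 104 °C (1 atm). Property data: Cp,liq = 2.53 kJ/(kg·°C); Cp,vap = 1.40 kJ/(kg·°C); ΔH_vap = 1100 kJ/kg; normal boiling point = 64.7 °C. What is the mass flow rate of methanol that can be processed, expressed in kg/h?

Δh = 2.53×(64.7−-33.3) + 1100 + 1.40×(104−64.7) = 1403 kJ/kg
Q = 678000 W = 678 kJ/s = 2.4408e+06 kJ/h
ṁ = Q/Δh = 2.4408e+06 / 1403 = 1739.8 kg/h

ṁ = 1740 kg/h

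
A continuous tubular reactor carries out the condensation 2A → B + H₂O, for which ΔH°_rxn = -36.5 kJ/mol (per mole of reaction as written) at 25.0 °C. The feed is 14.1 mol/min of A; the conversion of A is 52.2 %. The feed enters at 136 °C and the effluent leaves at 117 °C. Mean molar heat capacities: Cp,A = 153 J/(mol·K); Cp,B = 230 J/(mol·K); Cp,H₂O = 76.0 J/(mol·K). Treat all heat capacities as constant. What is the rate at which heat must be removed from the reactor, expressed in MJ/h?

Q_out = 10.5 MJ/h

Extent of reaction ξ = 0.522 × 14.1 / 2 = 3.6801 mol/min
Reaction term: ξ·ΔH°_rxn = 3.6801 × -36.5 = -134.32 kJ/min
Sensible, feed 136→25 °C: -239.46 kJ/min
Outlet flows (mol/min): A 6.7398, B 3.6801, H₂O 3.6801
Sensible, products 25→117 °C: 198.47 kJ/min
Q = ΔH = -175.31 kJ/min = -2.9219 kW
Heat removed = 10.519 MJ/h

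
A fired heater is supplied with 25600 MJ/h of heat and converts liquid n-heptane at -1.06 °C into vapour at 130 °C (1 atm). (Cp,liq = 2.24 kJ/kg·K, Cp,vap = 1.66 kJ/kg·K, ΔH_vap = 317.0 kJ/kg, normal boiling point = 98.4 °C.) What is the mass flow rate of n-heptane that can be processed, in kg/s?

ṁ = 12.0 kg/s

Δh = 2.24×(98.4−-1.06) + 317.0 + 1.66×(130−98.4) = 592.25 kJ/kg
Q = 25600 MJ/h = 7111.1 kJ/s = 7111.1 kJ/s
ṁ = Q/Δh = 7111.1 / 592.25 = 12.007 kg/s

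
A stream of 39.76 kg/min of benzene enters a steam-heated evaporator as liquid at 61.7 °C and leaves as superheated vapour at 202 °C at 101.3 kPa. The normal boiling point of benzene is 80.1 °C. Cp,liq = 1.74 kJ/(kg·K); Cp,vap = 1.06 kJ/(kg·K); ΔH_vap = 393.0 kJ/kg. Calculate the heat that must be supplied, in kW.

liquid 61.7→80.1 °C: 32.016 kJ/kg
vaporisation at 80.1 °C: 393 kJ/kg
vapour 80.1→202 °C: 129.21 kJ/kg
Δh = 32.016 + 393 + 129.21 = 554.23 kJ/kg
Q = ṁ·Δh = 39.76 kg/min × 554.23 kJ/kg = 22036 kJ/min
|Q| = 367.27 kW

Q = 367 kW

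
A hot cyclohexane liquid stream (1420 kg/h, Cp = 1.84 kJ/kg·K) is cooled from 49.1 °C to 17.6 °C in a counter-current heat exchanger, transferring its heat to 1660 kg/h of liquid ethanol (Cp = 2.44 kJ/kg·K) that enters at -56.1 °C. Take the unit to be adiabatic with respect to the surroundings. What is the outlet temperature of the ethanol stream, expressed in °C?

Heat released by hot stream: Q = 1420 × 1.84 × (49.1 − 17.6) = 82303 kJ/h
Energy balance on cold side (adiabatic exchanger): Q = ṁ_c·Cp_c·(T_c,out − T_c,in)
T_c,out = -56.1 + 82303/(1660 × 2.44) = -35.78 °C

T_c,out = -35.8 °C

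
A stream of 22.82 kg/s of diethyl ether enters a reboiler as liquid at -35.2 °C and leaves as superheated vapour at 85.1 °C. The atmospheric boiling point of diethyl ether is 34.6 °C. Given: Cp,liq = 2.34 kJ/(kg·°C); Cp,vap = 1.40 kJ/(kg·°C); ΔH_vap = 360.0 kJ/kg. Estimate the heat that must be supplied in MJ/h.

Q = 48800 MJ/h

liquid -35.2→34.6 °C: 163.33 kJ/kg
vaporisation at 34.6 °C: 360 kJ/kg
vapour 34.6→85.1 °C: 70.7 kJ/kg
Δh = 163.33 + 360 + 70.7 = 594.03 kJ/kg
Q = ṁ·Δh = 22.82 kg/s × 594.03 kJ/kg = 13556 kJ/s
|Q| = 13556 kW = 48801 MJ/h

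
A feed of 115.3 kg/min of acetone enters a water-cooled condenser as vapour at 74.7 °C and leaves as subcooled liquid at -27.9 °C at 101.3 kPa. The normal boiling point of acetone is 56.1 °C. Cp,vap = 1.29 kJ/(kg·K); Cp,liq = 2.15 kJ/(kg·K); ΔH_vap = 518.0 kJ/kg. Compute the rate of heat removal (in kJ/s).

vapour 74.7→56.1 °C: -23.994 kJ/kg
condensation at 56.1 °C: -518 kJ/kg
liquid 56.1→-27.9 °C: -180.6 kJ/kg
Δh = -23.994 + -518 + -180.6 = -722.59 kJ/kg
Q = ṁ·Δh = 115.3 kg/min × -722.59 kJ/kg = -83315 kJ/min
|Q| = 1388.6 kW

Q_c = 1390 kJ/s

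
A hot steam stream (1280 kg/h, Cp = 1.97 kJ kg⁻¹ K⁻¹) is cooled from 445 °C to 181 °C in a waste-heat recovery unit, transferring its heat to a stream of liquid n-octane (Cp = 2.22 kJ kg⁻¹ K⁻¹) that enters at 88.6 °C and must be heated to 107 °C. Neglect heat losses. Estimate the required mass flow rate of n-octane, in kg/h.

Heat released by hot stream: Q = 1280 × 1.97 × (445 − 181) = 665700 kJ/h
Energy balance on cold side (adiabatic exchanger): Q = ṁ_c·Cp_c·(T_c,out − T_c,in)
ṁ_c = 665700 / [2.22 × (107 − 88.6)] = 16297 kg/h

ṁ_c = 16300 kg/h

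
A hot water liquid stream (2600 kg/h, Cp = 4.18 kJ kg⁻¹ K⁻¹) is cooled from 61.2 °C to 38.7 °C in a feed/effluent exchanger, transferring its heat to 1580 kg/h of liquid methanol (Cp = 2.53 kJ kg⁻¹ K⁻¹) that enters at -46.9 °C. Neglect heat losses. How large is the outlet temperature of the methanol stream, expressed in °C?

T_c,out = 14.3 °C

Heat released by hot stream: Q = 2600 × 4.18 × (61.2 − 38.7) = 244530 kJ/h
Energy balance on cold side (adiabatic exchanger): Q = ṁ_c·Cp_c·(T_c,out − T_c,in)
T_c,out = -46.9 + 244530/(1580 × 2.53) = 14.272 °C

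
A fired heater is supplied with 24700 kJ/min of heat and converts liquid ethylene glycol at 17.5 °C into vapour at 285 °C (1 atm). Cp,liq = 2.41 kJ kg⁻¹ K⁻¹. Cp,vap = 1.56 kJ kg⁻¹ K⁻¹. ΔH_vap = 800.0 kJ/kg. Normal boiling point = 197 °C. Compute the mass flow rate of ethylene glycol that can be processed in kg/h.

Δh = 2.41×(197−17.5) + 800.0 + 1.56×(285−197) = 1369.9 kJ/kg
Q = 24700 kJ/min = 411.67 kJ/s = 1.482e+06 kJ/h
ṁ = Q/Δh = 1.482e+06 / 1369.9 = 1081.9 kg/h

ṁ = 1080 kg/h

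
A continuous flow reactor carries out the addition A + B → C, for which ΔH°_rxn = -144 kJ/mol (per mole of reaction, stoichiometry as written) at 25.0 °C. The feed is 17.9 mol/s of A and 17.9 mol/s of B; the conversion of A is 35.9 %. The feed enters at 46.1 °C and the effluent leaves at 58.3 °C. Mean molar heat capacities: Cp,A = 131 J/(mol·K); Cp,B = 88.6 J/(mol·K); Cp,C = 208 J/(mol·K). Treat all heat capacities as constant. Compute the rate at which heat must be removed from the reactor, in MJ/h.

Q_out = 3170 MJ/h

Extent of reaction ξ = 0.359 × 17.9 = 6.4261 mol/s
Reaction term: ξ·ΔH°_rxn = 6.4261 × -144 = -925.36 kJ/s
Sensible, feed 46.1→25 °C: -82.941 kJ/s
Outlet flows (mol/s): A 11.474, B 11.474, C 6.4261
Sensible, products 25→58.3 °C: 128.41 kJ/s
Q = ΔH = -879.88 kJ/s = -879.88 kW
Heat removed = 3167.6 MJ/h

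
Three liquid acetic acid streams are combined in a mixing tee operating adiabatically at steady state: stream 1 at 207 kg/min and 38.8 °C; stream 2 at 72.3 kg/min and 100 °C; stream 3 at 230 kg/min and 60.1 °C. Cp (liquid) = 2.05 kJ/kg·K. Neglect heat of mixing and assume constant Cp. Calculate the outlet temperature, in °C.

No heat crosses the boundary, so H_out = H_in.
T_out = Σ ṁᵢCp,ᵢTᵢ / Σ ṁᵢCp,ᵢ
      = 59623 / 1044.1 = 57.107 °C

T_out = 57.1 °C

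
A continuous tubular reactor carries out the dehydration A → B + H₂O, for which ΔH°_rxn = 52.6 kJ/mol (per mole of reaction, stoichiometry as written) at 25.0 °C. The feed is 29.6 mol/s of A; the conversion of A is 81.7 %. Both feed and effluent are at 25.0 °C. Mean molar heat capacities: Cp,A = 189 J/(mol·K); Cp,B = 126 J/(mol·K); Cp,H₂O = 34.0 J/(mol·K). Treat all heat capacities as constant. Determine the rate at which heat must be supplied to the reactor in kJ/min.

Extent of reaction ξ = 0.817 × 29.6 = 24.183 mol/s
Reaction term: ξ·ΔH°_rxn = 24.183 × 52.6 = 1272 kJ/s
Q = ΔH = 1272 kJ/s = 1272 kW
Heat supplied = 76322 kJ/min

Q_in = 76300 kJ/min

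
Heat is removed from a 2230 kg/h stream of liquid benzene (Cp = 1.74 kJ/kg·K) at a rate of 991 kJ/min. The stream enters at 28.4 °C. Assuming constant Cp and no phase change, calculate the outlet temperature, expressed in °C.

Q = 991 kJ/min = 59460 kJ/h
ΔT = Q/(ṁ·Cp) = 59460/(2230×1.74) = 15.324 K
T_out = 28.4 − 15.324 = 13.076 °C

T_out = 13.1 °C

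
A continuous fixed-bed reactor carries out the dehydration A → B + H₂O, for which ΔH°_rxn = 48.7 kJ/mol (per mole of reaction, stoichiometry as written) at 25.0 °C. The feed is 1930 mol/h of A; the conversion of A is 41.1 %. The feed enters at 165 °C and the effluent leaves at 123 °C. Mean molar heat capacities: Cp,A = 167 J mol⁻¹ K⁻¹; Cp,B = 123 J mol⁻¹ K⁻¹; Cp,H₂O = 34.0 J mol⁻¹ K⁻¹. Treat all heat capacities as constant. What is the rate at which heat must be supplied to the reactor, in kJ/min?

Extent of reaction ξ = 0.411 × 1930 = 793.23 mol/h
Reaction term: ξ·ΔH°_rxn = 793.23 × 48.7 = 38630 kJ/h
Sensible, feed 165→25 °C: -45123 kJ/h
Outlet flows (mol/h): A 1136.8, B 793.23, H₂O 793.23
Sensible, products 25→123 °C: 30809 kJ/h
Q = ΔH = 24316 kJ/h = 6.7544 kW
Heat supplied = 405.27 kJ/min

Q_in = 405 kJ/min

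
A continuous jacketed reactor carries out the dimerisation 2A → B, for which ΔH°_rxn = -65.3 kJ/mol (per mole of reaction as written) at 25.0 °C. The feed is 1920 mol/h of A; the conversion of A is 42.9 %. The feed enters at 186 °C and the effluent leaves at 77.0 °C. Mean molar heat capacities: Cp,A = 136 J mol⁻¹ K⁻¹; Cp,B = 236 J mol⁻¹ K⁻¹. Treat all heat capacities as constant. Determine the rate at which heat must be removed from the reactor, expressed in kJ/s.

Extent of reaction ξ = 0.429 × 1920 / 2 = 411.84 mol/h
Reaction term: ξ·ΔH°_rxn = 411.84 × -65.3 = -26893 kJ/h
Sensible, feed 186→25 °C: -42040 kJ/h
Outlet flows (mol/h): A 1096.3, B 411.84
Sensible, products 25→77.0 °C: 12807 kJ/h
Q = ΔH = -56126 kJ/h = -15.591 kW
Heat removed = 15.591 kJ/s

Q_out = 15.6 kJ/s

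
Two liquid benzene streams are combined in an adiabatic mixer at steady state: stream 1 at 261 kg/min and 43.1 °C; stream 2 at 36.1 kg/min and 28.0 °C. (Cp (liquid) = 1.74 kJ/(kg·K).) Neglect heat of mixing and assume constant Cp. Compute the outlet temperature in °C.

T_out = 41.3 °C

Adiabatic, steady state ⇒ Σ ṁᵢCp,ᵢ(T_out − Tᵢ) = 0
T_out = Σ ṁᵢCp,ᵢTᵢ / Σ ṁᵢCp,ᵢ
      = 21332 / 516.95 = 41.265 °C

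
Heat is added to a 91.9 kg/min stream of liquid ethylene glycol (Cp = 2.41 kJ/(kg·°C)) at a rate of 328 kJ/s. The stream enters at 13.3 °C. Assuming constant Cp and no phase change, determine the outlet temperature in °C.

T_out = 102 °C

Q = 328 kJ/s = 19680 kJ/min
ΔT = Q/(ṁ·Cp) = 19680/(91.9×2.41) = 88.857 K
T_out = 13.3 + 88.857 = 102.16 °C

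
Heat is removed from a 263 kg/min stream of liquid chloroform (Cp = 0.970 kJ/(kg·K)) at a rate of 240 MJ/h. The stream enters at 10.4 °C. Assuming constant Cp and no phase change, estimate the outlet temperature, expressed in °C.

Q = 240 MJ/h = 4000 kJ/min
ΔT = Q/(ṁ·Cp) = 4000/(263×0.970) = 15.68 K
T_out = 10.4 − 15.68 = -5.2795 °C

T_out = -5.28 °C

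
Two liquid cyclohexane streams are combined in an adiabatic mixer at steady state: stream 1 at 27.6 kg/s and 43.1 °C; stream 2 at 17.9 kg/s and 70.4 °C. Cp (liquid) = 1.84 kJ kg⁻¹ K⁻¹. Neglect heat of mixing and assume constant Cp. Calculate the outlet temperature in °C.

Adiabatic, steady state ⇒ Σ ṁᵢCp,ᵢ(T_out − Tᵢ) = 0
Σ ṁᵢCp,ᵢTᵢ = 27.6×1.84×43.1 + 17.9×1.84×70.4 = 4507.5
Σ ṁᵢCp,ᵢ = 27.6×1.84 + 17.9×1.84 = 83.72
T_out = 4507.5 / 83.72 = 53.84 °C

T_out = 53.8 °C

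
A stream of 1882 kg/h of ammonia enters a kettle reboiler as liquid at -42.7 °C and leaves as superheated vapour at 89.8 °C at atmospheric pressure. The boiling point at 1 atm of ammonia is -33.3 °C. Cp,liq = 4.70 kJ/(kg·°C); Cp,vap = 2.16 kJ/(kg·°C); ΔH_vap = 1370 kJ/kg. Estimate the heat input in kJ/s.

liquid -42.7→-33.3 °C: 44.18 kJ/kg
vaporisation at -33.3 °C: 1370 kJ/kg
vapour -33.3→89.8 °C: 265.9 kJ/kg
Δh = 44.18 + 1370 + 265.9 = 1680.1 kJ/kg
Q = ṁ·Δh = 1882 kg/h × 1680.1 kJ/kg = 3.1619e+06 kJ/h
|Q| = 878.31 kW

Q = 878 kJ/s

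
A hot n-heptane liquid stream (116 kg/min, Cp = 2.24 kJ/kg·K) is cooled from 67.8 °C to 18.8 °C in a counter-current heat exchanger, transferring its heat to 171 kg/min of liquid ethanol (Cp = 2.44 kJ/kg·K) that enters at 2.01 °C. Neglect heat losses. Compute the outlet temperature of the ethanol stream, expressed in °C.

T_c,out = 32.5 °C

Heat released by hot stream: Q = 116 × 2.24 × (67.8 − 18.8) = 12732 kJ/min
Energy balance on cold side (adiabatic exchanger): Q = ṁ_c·Cp_c·(T_c,out − T_c,in)
T_c,out = 2.01 + 12732/(171 × 2.44) = 32.525 °C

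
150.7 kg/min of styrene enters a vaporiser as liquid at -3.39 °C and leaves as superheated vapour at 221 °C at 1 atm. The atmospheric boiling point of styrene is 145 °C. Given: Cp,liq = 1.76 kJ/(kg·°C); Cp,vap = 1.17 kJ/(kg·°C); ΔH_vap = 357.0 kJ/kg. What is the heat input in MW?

liquid -3.39→145 °C: 261.17 kJ/kg
vaporisation at 145 °C: 357 kJ/kg
vapour 145→221 °C: 88.92 kJ/kg
Δh = 261.17 + 357 + 88.92 = 707.09 kJ/kg
Q = ṁ·Δh = 150.7 kg/min × 707.09 kJ/kg = 106560 kJ/min
|Q| = 1776 kW = 1.776 MW

Q = 1.78 MW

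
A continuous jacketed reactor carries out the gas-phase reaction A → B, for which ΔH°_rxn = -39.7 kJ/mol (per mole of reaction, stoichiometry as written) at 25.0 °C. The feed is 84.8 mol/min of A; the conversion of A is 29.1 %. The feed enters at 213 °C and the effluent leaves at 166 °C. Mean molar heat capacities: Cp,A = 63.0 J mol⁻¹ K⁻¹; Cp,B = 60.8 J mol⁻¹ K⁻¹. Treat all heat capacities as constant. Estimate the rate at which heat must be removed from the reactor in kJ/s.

Extent of reaction ξ = 0.291 × 84.8 = 24.677 mol/min
Reaction term: ξ·ΔH°_rxn = 24.677 × -39.7 = -979.67 kJ/min
Sensible, feed 213→25 °C: -1004.4 kJ/min
Outlet flows (mol/min): A 60.123, B 24.677
Sensible, products 25→166 °C: 745.62 kJ/min
Q = ΔH = -1238.4 kJ/min = -20.64 kW
Heat removed = 20.64 kJ/s

Q_out = 20.6 kJ/s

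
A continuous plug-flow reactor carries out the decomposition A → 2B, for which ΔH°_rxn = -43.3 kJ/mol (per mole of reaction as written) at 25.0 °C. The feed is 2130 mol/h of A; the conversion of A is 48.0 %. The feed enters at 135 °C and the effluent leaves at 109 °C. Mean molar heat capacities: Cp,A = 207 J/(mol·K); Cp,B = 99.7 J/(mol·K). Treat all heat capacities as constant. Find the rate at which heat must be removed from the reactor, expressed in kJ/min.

Q_out = 940 kJ/min

Extent of reaction ξ = 0.480 × 2130 = 1022.4 mol/h
Reaction term: ξ·ΔH°_rxn = 1022.4 × -43.3 = -44270 kJ/h
Sensible, feed 135→25 °C: -48500 kJ/h
Outlet flows (mol/h): A 1107.6, B 2044.8
Sensible, products 25→109 °C: 36384 kJ/h
Q = ΔH = -56386 kJ/h = -15.663 kW
Heat removed = 939.77 kJ/min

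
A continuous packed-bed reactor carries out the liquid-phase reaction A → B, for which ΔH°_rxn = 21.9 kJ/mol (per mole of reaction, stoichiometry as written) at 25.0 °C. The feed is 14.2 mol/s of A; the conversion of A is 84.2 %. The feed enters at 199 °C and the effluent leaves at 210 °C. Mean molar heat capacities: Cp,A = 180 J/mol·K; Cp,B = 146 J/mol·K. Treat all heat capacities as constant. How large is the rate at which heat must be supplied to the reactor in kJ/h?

Extent of reaction ξ = 0.842 × 14.2 = 11.956 mol/s
Reaction term: ξ·ΔH°_rxn = 11.956 × 21.9 = 261.85 kJ/s
Sensible, feed 199→25 °C: -444.74 kJ/s
Outlet flows (mol/s): A 2.2436, B 11.956
Sensible, products 25→210 °C: 397.65 kJ/s
Q = ΔH = 214.76 kJ/s = 214.76 kW
Heat supplied = 773120 kJ/h

Q_in = 773000 kJ/h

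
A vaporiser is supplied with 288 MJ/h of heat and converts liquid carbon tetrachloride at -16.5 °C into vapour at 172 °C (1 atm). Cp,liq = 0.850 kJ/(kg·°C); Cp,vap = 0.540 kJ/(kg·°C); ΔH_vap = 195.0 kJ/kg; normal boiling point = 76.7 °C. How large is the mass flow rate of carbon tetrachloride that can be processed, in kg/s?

Δh = 0.850×(76.7−-16.5) + 195.0 + 0.540×(172−76.7) = 325.68 kJ/kg
Q = 288 MJ/h = 80 kJ/s = 80 kJ/s
ṁ = Q/Δh = 80 / 325.68 = 0.24564 kg/s

ṁ = 0.246 kg/s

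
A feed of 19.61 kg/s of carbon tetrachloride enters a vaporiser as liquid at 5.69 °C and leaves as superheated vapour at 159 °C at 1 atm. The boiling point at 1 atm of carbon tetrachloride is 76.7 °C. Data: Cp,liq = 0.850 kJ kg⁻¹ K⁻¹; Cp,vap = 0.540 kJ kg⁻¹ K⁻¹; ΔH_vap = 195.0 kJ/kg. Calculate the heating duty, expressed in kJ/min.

Q = 353000 kJ/min

liquid 5.69→76.7 °C: 60.358 kJ/kg
vaporisation at 76.7 °C: 195 kJ/kg
vapour 76.7→159 °C: 44.442 kJ/kg
Δh = 60.358 + 195 + 44.442 = 299.8 kJ/kg
Q = ṁ·Δh = 19.61 kg/s × 299.8 kJ/kg = 5879.1 kJ/s
|Q| = 5879.1 kW = 352750 kJ/min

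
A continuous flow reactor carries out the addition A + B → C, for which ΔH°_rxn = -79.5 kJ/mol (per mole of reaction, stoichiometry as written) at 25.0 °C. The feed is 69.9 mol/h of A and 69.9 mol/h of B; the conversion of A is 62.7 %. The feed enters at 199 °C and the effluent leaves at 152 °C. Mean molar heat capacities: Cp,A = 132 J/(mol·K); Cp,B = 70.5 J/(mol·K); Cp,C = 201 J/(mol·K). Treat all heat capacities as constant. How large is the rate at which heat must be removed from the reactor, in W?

Extent of reaction ξ = 0.627 × 69.9 = 43.827 mol/h
Reaction term: ξ·ΔH°_rxn = 43.827 × -79.5 = -3484.3 kJ/h
Sensible, feed 199→25 °C: -2462.9 kJ/h
Outlet flows (mol/h): A 26.073, B 26.073, C 43.827
Sensible, products 25→152 °C: 1789.3 kJ/h
Q = ΔH = -4157.9 kJ/h = -1.155 kW
Heat removed = 1155 W

Q_out = 1150 W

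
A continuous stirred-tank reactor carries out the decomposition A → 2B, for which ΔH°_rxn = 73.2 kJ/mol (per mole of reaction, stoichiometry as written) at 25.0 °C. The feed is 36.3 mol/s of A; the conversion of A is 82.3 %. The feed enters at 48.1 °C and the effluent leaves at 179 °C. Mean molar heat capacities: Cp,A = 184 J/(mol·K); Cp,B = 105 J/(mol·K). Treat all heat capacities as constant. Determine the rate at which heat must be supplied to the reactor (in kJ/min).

Q_in = 191000 kJ/min

Extent of reaction ξ = 0.823 × 36.3 = 29.875 mol/s
Reaction term: ξ·ΔH°_rxn = 29.875 × 73.2 = 2186.8 kJ/s
Sensible, feed 48.1→25 °C: -154.29 kJ/s
Outlet flows (mol/s): A 6.4251, B 59.75
Sensible, products 25→179 °C: 1148.2 kJ/s
Q = ΔH = 3180.8 kJ/s = 3180.8 kW
Heat supplied = 190850 kJ/min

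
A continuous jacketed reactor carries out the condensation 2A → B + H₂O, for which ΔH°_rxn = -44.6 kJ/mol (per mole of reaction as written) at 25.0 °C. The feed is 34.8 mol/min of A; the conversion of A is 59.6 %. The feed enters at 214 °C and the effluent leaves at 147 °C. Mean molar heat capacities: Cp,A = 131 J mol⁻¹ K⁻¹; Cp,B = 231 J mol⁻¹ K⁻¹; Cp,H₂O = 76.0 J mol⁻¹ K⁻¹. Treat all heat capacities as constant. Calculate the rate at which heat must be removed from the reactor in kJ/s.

Q_out = 11.9 kJ/s

Extent of reaction ξ = 0.596 × 34.8 / 2 = 10.37 mol/min
Reaction term: ξ·ΔH°_rxn = 10.37 × -44.6 = -462.52 kJ/min
Sensible, feed 214→25 °C: -861.61 kJ/min
Outlet flows (mol/min): A 14.059, B 10.37, H₂O 10.37
Sensible, products 25→147 °C: 613.11 kJ/min
Q = ΔH = -711.03 kJ/min = -11.85 kW
Heat removed = 11.85 kJ/s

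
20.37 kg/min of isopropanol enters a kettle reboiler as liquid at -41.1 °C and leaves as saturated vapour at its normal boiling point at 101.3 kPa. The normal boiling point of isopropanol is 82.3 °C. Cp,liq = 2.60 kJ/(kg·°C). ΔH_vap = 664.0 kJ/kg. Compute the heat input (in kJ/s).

liquid -41.1→82.3 °C: 320.84 kJ/kg
vaporisation at 82.3 °C: 664 kJ/kg
Δh = 320.84 + 664 = 984.84 kJ/kg
Q = ṁ·Δh = 20.37 kg/min × 984.84 kJ/kg = 20061 kJ/min
|Q| = 334.35 kW

Q = 334 kJ/s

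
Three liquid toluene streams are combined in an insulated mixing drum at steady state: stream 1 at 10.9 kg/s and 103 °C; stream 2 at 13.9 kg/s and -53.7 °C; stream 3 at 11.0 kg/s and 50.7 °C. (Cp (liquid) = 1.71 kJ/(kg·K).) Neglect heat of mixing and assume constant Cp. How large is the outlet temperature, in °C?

No heat crosses the boundary, so H_out = H_in.
Σ ṁᵢCp,ᵢTᵢ = 10.9×1.71×103 + 13.9×1.71×-53.7 + 11.0×1.71×50.7 = 1597.1
Σ ṁᵢCp,ᵢ = 10.9×1.71 + 13.9×1.71 + 11.0×1.71 = 61.218
T_out = 1597.1 / 61.218 = 26.089 °C

T_out = 26.1 °C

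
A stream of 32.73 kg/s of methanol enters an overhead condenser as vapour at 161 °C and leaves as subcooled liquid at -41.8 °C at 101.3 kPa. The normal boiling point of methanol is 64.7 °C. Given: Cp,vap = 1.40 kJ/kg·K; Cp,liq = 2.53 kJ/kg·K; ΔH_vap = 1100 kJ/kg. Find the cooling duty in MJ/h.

vapour 161→64.7 °C: -134.82 kJ/kg
condensation at 64.7 °C: -1100 kJ/kg
liquid 64.7→-41.8 °C: -269.44 kJ/kg
Δh = -134.82 + -1100 + -269.44 = -1504.3 kJ/kg
Q = ṁ·Δh = 32.73 kg/s × -1504.3 kJ/kg = -49235 kJ/s
|Q| = 49235 kW = 177240 MJ/h

Q_c = 177000 MJ/h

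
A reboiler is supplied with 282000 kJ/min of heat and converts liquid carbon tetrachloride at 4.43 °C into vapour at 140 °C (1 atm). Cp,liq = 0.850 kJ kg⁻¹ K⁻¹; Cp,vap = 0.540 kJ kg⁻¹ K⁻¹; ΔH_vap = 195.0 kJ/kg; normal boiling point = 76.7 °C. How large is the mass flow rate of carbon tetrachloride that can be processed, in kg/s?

Δh = 0.850×(76.7−4.43) + 195.0 + 0.540×(140−76.7) = 290.61 kJ/kg
Q = 282000 kJ/min = 4700 kJ/s = 4700 kJ/s
ṁ = Q/Δh = 4700 / 290.61 = 16.173 kg/s

ṁ = 16.2 kg/s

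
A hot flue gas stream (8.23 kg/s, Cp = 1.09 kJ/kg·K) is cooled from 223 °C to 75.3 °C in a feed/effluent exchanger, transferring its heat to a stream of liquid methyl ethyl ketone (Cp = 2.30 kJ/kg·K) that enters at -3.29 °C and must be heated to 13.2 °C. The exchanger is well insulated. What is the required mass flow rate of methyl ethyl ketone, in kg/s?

ṁ_c = 34.9 kg/s

Heat released by hot stream: Q = 8.23 × 1.09 × (223 − 75.3) = 1325 kJ/s
Energy balance on cold side (adiabatic exchanger): Q = ṁ_c·Cp_c·(T_c,out − T_c,in)
ṁ_c = 1325 / [2.30 × (13.2 − -3.29)] = 34.935 kg/s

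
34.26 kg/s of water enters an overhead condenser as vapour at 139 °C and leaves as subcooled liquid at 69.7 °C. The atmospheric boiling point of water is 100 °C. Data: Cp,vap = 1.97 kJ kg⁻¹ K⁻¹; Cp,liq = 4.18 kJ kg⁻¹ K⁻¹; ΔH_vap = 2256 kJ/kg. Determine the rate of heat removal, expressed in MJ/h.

Q_c = 303000 MJ/h

vapour 139→100 °C: -76.83 kJ/kg
condensation at 100 °C: -2256 kJ/kg
liquid 100→69.7 °C: -126.65 kJ/kg
Δh = -76.83 + -2256 + -126.65 = -2459.5 kJ/kg
Q = ṁ·Δh = 34.26 kg/s × -2459.5 kJ/kg = -84262 kJ/s
|Q| = 84262 kW = 303340 MJ/h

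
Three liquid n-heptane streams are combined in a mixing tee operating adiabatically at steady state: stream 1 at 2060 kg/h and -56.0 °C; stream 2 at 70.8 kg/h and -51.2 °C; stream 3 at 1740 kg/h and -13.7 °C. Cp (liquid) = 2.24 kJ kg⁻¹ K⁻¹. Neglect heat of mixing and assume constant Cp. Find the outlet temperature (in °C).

Adiabatic, steady state ⇒ Σ ṁᵢCp,ᵢ(T_out − Tᵢ) = 0
Σ ṁᵢCp,ᵢTᵢ = 2060×2.24×-56.0 + 70.8×2.24×-51.2 + 1740×2.24×-13.7 = -319920
Σ ṁᵢCp,ᵢ = 2060×2.24 + 70.8×2.24 + 1740×2.24 = 8670.6
T_out = -319920 / 8670.6 = -36.898 °C

T_out = -36.9 °C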